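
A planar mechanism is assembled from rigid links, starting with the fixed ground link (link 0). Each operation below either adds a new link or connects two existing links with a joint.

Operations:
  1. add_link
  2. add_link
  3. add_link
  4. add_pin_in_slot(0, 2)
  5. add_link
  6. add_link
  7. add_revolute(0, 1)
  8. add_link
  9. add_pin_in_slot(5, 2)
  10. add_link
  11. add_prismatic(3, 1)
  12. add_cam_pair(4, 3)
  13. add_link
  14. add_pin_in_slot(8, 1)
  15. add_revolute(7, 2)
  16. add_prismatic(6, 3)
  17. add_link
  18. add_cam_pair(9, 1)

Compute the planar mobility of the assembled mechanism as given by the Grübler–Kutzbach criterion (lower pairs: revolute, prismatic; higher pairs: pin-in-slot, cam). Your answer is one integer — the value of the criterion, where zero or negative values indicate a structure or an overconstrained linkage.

M = 14

ground; <1,0,0>
#1 <2,0,0>
#2 <3,0,0>
#3 <4,0,0>
PS:0↔2 J2 <4,0,1>
#4 <5,0,1>
#5 <6,0,1>
R:0↔1 J1 <6,1,1>
#6 <7,1,1>
PS:5↔2 J2 <7,1,2>
#7 <8,1,2>
P:3↔1 J1 <8,2,2>
C:4↔3 J2 <8,2,3>
#8 <9,2,3>
PS:8↔1 J2 <9,2,4>
R:7↔2 J1 <9,3,4>
P:6↔3 J1 <9,4,4>
#9 <10,4,4>
C:9↔1 J2 <10,4,5>
3×9 − 2×4 − 1×5 = 14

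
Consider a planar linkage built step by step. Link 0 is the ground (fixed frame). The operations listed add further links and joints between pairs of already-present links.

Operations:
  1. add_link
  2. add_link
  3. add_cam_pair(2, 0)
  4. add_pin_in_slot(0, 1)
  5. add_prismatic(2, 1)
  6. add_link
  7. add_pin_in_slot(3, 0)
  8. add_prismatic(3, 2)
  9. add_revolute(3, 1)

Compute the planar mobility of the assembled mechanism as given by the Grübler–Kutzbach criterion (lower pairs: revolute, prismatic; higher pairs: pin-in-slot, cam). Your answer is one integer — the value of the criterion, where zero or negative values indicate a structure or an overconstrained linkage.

(L,J1,J2)=(1,0,0); link0 fixed
link1: (2,0,0)
link2: (3,0,0)
C 2-0 [J2]: (3,0,1)
PS 0-1 [J2]: (3,0,2)
P 2-1 [J1]: (3,1,2)
link3: (4,1,2)
PS 3-0 [J2]: (4,1,3)
P 3-2 [J1]: (4,2,3)
R 3-1 [J1]: (4,3,3)
Grübler: 3·3 − 2·3 − 3 = 0

M = 0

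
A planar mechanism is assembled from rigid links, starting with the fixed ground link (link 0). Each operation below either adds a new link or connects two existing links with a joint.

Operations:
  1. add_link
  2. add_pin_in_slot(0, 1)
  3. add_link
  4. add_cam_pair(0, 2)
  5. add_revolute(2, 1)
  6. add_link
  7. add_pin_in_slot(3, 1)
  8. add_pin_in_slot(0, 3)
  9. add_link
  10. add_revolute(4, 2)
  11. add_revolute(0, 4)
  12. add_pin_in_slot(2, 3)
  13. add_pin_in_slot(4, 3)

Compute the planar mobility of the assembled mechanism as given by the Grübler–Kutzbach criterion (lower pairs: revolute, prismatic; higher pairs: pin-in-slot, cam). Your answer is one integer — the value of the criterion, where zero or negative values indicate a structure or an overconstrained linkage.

L=1 J1=0 J2=0
add link → L=2 J1=0 J2=0
PS@0,1 dof=2 J2 → L=2 J1=0 J2=1
add link → L=3 J1=0 J2=1
C@0,2 dof=2 J2 → L=3 J1=0 J2=2
R@2,1 dof=1 J1 → L=3 J1=1 J2=2
add link → L=4 J1=1 J2=2
PS@3,1 dof=2 J2 → L=4 J1=1 J2=3
PS@0,3 dof=2 J2 → L=4 J1=1 J2=4
add link → L=5 J1=1 J2=4
R@4,2 dof=1 J1 → L=5 J1=2 J2=4
R@0,4 dof=1 J1 → L=5 J1=3 J2=4
PS@2,3 dof=2 J2 → L=5 J1=3 J2=5
PS@4,3 dof=2 J2 → L=5 J1=3 J2=6
M=3(L−1)−2J1−J2=3·4−2·3−6=0

M = 0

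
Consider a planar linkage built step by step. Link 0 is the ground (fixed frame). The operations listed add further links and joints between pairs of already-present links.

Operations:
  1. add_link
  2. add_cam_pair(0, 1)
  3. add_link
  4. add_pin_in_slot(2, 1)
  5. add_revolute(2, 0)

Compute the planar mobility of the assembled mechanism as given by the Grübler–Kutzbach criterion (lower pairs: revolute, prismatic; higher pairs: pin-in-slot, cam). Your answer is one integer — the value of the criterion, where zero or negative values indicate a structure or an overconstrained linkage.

M = 2

link 0 = ground. State L|J1|J2 = 1|0|0
+link1  2|0|0
C(0,1) f=2→J2  2|0|1
+link2  3|0|1
PS(2,1) f=2→J2  3|0|2
R(2,0) f=1→J1  3|1|2
M = 3(3−1)−2·1−2 = 6−2−2 = 2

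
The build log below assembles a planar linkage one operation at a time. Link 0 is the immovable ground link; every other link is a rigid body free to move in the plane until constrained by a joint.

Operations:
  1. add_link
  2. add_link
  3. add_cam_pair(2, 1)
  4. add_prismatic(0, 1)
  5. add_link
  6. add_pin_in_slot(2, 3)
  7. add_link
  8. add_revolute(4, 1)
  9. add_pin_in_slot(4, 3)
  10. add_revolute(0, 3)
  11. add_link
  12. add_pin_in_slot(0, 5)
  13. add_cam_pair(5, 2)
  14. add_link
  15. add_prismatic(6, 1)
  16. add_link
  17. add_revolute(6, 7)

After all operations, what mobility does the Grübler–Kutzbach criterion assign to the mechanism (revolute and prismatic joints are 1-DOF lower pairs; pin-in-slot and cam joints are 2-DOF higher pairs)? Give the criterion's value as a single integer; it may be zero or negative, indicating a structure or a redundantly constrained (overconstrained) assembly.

M = 6

ground; <1,0,0>
#1 <2,0,0>
#2 <3,0,0>
C:2↔1 J2 <3,0,1>
P:0↔1 J1 <3,1,1>
#3 <4,1,1>
PS:2↔3 J2 <4,1,2>
#4 <5,1,2>
R:4↔1 J1 <5,2,2>
PS:4↔3 J2 <5,2,3>
R:0↔3 J1 <5,3,3>
#5 <6,3,3>
PS:0↔5 J2 <6,3,4>
C:5↔2 J2 <6,3,5>
#6 <7,3,5>
P:6↔1 J1 <7,4,5>
#7 <8,4,5>
R:6↔7 J1 <8,5,5>
3×7 − 2×5 − 1×5 = 6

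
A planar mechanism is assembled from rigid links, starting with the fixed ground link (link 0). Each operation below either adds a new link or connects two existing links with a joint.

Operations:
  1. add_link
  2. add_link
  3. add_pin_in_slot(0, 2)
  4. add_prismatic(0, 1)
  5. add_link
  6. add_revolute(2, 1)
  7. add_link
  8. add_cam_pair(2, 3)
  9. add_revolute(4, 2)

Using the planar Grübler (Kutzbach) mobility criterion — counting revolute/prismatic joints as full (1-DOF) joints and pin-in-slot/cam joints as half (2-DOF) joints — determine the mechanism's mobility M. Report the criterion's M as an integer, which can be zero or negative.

ground; <1,0,0>
#1 <2,0,0>
#2 <3,0,0>
PS:0↔2 J2 <3,0,1>
P:0↔1 J1 <3,1,1>
#3 <4,1,1>
R:2↔1 J1 <4,2,1>
#4 <5,2,1>
C:2↔3 J2 <5,2,2>
R:4↔2 J1 <5,3,2>
3×4 − 2×3 − 1×2 = 4

M = 4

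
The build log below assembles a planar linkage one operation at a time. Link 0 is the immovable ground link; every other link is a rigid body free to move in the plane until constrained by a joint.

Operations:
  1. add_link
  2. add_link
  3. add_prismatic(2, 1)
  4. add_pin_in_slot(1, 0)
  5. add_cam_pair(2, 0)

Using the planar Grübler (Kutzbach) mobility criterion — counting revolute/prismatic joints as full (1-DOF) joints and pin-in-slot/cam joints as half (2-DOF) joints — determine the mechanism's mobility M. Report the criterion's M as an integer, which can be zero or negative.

ground; <1,0,0>
#1 <2,0,0>
#2 <3,0,0>
P:2↔1 J1 <3,1,0>
PS:1↔0 J2 <3,1,1>
C:2↔0 J2 <3,1,2>
3×2 − 2×1 − 1×2 = 2

M = 2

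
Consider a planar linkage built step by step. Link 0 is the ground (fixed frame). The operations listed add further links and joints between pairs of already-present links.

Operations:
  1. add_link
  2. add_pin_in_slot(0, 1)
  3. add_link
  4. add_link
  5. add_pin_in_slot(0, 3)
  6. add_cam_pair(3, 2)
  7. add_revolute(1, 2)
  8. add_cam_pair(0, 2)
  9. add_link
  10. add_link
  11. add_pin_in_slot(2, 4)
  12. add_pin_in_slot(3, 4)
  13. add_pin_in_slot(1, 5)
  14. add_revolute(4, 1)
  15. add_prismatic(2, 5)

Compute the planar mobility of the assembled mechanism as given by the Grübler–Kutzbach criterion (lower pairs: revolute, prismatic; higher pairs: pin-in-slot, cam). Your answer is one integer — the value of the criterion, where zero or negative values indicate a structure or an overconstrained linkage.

M = 2

(L,J1,J2)=(1,0,0); link0 fixed
link1: (2,0,0)
PS 0-1 [J2]: (2,0,1)
link2: (3,0,1)
link3: (4,0,1)
PS 0-3 [J2]: (4,0,2)
C 3-2 [J2]: (4,0,3)
R 1-2 [J1]: (4,1,3)
C 0-2 [J2]: (4,1,4)
link4: (5,1,4)
link5: (6,1,4)
PS 2-4 [J2]: (6,1,5)
PS 3-4 [J2]: (6,1,6)
PS 1-5 [J2]: (6,1,7)
R 4-1 [J1]: (6,2,7)
P 2-5 [J1]: (6,3,7)
Grübler: 3·5 − 2·3 − 7 = 2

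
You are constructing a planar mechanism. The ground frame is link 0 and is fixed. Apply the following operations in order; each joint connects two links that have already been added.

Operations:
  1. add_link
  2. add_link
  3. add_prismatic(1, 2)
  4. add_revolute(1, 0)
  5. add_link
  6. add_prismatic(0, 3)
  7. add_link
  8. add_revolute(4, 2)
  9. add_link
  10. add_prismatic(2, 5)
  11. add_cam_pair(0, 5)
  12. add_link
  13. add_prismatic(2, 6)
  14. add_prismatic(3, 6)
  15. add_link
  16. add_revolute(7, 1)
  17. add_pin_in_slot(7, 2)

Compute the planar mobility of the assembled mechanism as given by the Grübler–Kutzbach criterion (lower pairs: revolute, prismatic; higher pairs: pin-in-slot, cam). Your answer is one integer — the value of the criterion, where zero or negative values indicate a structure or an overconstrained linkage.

M = 3

ground; <1,0,0>
#1 <2,0,0>
#2 <3,0,0>
P:1↔2 J1 <3,1,0>
R:1↔0 J1 <3,2,0>
#3 <4,2,0>
P:0↔3 J1 <4,3,0>
#4 <5,3,0>
R:4↔2 J1 <5,4,0>
#5 <6,4,0>
P:2↔5 J1 <6,5,0>
C:0↔5 J2 <6,5,1>
#6 <7,5,1>
P:2↔6 J1 <7,6,1>
P:3↔6 J1 <7,7,1>
#7 <8,7,1>
R:7↔1 J1 <8,8,1>
PS:7↔2 J2 <8,8,2>
3×7 − 2×8 − 1×2 = 3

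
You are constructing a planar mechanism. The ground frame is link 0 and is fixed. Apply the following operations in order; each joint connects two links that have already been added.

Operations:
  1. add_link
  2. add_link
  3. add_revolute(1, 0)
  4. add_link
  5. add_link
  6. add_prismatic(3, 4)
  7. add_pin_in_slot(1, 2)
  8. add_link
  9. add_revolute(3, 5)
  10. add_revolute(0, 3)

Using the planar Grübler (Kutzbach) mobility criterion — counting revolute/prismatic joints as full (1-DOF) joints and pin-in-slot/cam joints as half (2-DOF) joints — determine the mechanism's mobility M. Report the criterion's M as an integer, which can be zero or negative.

M = 6

L=1 J1=0 J2=0
add link → L=2 J1=0 J2=0
add link → L=3 J1=0 J2=0
R@1,0 dof=1 J1 → L=3 J1=1 J2=0
add link → L=4 J1=1 J2=0
add link → L=5 J1=1 J2=0
P@3,4 dof=1 J1 → L=5 J1=2 J2=0
PS@1,2 dof=2 J2 → L=5 J1=2 J2=1
add link → L=6 J1=2 J2=1
R@3,5 dof=1 J1 → L=6 J1=3 J2=1
R@0,3 dof=1 J1 → L=6 J1=4 J2=1
M=3(L−1)−2J1−J2=3·5−2·4−1=6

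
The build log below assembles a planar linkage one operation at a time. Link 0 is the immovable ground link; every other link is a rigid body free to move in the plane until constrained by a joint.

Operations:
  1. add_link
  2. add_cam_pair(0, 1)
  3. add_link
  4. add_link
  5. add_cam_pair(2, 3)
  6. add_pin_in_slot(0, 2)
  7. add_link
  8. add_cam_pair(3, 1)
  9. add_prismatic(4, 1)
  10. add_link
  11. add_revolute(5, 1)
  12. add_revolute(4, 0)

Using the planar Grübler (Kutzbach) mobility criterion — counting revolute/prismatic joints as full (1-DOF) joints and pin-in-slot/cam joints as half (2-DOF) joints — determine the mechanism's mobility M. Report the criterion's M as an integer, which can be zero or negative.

ground; <1,0,0>
#1 <2,0,0>
C:0↔1 J2 <2,0,1>
#2 <3,0,1>
#3 <4,0,1>
C:2↔3 J2 <4,0,2>
PS:0↔2 J2 <4,0,3>
#4 <5,0,3>
C:3↔1 J2 <5,0,4>
P:4↔1 J1 <5,1,4>
#5 <6,1,4>
R:5↔1 J1 <6,2,4>
R:4↔0 J1 <6,3,4>
3×5 − 2×3 − 1×4 = 5

M = 5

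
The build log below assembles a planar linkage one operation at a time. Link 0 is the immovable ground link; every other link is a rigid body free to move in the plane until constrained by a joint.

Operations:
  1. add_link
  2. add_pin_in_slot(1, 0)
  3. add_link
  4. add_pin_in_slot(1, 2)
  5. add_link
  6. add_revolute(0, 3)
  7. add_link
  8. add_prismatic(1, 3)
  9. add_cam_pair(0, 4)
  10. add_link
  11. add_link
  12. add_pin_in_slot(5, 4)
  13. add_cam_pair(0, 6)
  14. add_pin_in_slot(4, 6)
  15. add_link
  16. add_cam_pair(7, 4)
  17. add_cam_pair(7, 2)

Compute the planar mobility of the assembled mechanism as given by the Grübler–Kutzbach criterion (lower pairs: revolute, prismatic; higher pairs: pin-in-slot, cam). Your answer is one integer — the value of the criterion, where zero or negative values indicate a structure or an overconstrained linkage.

M = 9

[1;0;0] (link 0 is ground)
L+ [2;0;0]
PS(1,0)∈J2 [2;0;1]
L+ [3;0;1]
PS(1,2)∈J2 [3;0;2]
L+ [4;0;2]
R(0,3)∈J1 [4;1;2]
L+ [5;1;2]
P(1,3)∈J1 [5;2;2]
C(0,4)∈J2 [5;2;3]
L+ [6;2;3]
L+ [7;2;3]
PS(5,4)∈J2 [7;2;4]
C(0,6)∈J2 [7;2;5]
PS(4,6)∈J2 [7;2;6]
L+ [8;2;6]
C(7,4)∈J2 [8;2;7]
C(7,2)∈J2 [8;2;8]
mobility = 21 − 4 − 8 = 9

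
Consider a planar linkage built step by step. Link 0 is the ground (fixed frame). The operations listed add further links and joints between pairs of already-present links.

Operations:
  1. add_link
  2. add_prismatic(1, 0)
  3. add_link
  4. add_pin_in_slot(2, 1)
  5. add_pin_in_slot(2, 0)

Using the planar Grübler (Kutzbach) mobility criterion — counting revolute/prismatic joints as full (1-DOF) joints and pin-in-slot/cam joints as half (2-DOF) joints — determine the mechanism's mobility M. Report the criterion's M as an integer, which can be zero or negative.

L=1 J1=0 J2=0
add link → L=2 J1=0 J2=0
P@1,0 dof=1 J1 → L=2 J1=1 J2=0
add link → L=3 J1=1 J2=0
PS@2,1 dof=2 J2 → L=3 J1=1 J2=1
PS@2,0 dof=2 J2 → L=3 J1=1 J2=2
M=3(L−1)−2J1−J2=3·2−2·1−2=2

M = 2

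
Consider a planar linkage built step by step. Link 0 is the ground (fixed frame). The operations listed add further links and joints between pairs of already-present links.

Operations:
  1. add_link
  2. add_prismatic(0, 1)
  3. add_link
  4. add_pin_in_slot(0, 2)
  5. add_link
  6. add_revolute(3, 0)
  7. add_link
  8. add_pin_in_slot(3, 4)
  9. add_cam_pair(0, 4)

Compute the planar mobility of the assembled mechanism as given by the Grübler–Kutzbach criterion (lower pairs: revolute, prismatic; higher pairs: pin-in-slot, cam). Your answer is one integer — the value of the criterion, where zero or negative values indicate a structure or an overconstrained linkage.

L=1 J1=0 J2=0
add link → L=2 J1=0 J2=0
P@0,1 dof=1 J1 → L=2 J1=1 J2=0
add link → L=3 J1=1 J2=0
PS@0,2 dof=2 J2 → L=3 J1=1 J2=1
add link → L=4 J1=1 J2=1
R@3,0 dof=1 J1 → L=4 J1=2 J2=1
add link → L=5 J1=2 J2=1
PS@3,4 dof=2 J2 → L=5 J1=2 J2=2
C@0,4 dof=2 J2 → L=5 J1=2 J2=3
M=3(L−1)−2J1−J2=3·4−2·2−3=5

M = 5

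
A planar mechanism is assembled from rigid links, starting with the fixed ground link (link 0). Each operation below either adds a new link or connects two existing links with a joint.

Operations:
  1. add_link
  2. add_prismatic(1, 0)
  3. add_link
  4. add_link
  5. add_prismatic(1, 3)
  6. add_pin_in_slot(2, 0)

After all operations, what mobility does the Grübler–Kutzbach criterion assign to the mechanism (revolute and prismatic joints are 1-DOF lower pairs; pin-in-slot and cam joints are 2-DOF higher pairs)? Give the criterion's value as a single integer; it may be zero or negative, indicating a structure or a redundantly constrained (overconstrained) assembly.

ground; <1,0,0>
#1 <2,0,0>
P:1↔0 J1 <2,1,0>
#2 <3,1,0>
#3 <4,1,0>
P:1↔3 J1 <4,2,0>
PS:2↔0 J2 <4,2,1>
3×3 − 2×2 − 1×1 = 4

M = 4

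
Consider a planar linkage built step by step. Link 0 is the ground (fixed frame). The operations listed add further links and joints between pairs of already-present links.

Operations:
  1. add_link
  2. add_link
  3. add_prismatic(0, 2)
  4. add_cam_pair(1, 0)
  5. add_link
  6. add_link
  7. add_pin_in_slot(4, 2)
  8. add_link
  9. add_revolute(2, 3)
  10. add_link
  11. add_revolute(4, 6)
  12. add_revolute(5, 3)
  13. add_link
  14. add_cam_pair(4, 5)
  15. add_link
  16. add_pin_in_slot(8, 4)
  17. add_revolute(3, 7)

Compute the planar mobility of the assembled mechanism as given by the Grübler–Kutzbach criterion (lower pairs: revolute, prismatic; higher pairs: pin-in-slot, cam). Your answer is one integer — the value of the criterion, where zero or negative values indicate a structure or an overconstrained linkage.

M = 10

ground; <1,0,0>
#1 <2,0,0>
#2 <3,0,0>
P:0↔2 J1 <3,1,0>
C:1↔0 J2 <3,1,1>
#3 <4,1,1>
#4 <5,1,1>
PS:4↔2 J2 <5,1,2>
#5 <6,1,2>
R:2↔3 J1 <6,2,2>
#6 <7,2,2>
R:4↔6 J1 <7,3,2>
R:5↔3 J1 <7,4,2>
#7 <8,4,2>
C:4↔5 J2 <8,4,3>
#8 <9,4,3>
PS:8↔4 J2 <9,4,4>
R:3↔7 J1 <9,5,4>
3×8 − 2×5 − 1×4 = 10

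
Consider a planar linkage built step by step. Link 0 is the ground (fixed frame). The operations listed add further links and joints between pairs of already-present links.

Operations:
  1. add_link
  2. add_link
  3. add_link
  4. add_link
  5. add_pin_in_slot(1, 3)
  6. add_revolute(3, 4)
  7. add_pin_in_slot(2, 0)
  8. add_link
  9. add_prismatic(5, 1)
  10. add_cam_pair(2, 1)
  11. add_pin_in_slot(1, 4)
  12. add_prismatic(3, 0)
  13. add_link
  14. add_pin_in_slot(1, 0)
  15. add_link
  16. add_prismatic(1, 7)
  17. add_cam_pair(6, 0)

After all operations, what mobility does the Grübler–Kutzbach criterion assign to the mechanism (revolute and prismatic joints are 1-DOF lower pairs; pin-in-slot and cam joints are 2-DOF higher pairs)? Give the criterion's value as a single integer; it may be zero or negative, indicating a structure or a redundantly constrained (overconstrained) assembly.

[1;0;0] (link 0 is ground)
L+ [2;0;0]
L+ [3;0;0]
L+ [4;0;0]
L+ [5;0;0]
PS(1,3)∈J2 [5;0;1]
R(3,4)∈J1 [5;1;1]
PS(2,0)∈J2 [5;1;2]
L+ [6;1;2]
P(5,1)∈J1 [6;2;2]
C(2,1)∈J2 [6;2;3]
PS(1,4)∈J2 [6;2;4]
P(3,0)∈J1 [6;3;4]
L+ [7;3;4]
PS(1,0)∈J2 [7;3;5]
L+ [8;3;5]
P(1,7)∈J1 [8;4;5]
C(6,0)∈J2 [8;4;6]
mobility = 21 − 8 − 6 = 7

M = 7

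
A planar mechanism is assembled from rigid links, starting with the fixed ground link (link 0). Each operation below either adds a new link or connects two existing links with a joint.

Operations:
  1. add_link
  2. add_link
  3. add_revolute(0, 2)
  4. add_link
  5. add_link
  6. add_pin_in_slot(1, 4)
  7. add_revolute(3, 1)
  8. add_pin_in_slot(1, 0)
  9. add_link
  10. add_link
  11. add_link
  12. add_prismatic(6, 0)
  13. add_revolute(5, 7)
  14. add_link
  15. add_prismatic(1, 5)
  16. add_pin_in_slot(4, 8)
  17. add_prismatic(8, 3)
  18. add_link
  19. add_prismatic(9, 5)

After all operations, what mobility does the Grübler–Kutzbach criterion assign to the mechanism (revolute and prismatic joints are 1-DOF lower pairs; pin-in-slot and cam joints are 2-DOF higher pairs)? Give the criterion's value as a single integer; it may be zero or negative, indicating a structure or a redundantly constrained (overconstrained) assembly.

M = 10

[1;0;0] (link 0 is ground)
L+ [2;0;0]
L+ [3;0;0]
R(0,2)∈J1 [3;1;0]
L+ [4;1;0]
L+ [5;1;0]
PS(1,4)∈J2 [5;1;1]
R(3,1)∈J1 [5;2;1]
PS(1,0)∈J2 [5;2;2]
L+ [6;2;2]
L+ [7;2;2]
L+ [8;2;2]
P(6,0)∈J1 [8;3;2]
R(5,7)∈J1 [8;4;2]
L+ [9;4;2]
P(1,5)∈J1 [9;5;2]
PS(4,8)∈J2 [9;5;3]
P(8,3)∈J1 [9;6;3]
L+ [10;6;3]
P(9,5)∈J1 [10;7;3]
mobility = 27 − 14 − 3 = 10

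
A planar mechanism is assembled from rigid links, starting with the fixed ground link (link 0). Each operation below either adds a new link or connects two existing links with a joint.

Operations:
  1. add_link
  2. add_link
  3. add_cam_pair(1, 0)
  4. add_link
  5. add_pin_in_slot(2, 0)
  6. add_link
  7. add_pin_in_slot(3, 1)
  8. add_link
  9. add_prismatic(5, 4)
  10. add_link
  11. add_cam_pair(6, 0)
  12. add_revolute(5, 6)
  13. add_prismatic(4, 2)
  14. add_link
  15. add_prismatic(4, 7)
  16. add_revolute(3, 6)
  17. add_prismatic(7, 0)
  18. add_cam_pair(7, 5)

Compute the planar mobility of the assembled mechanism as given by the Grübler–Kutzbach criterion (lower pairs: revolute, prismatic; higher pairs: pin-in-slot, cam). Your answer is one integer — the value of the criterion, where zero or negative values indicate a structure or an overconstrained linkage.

M = 4

L=1 J1=0 J2=0
add link → L=2 J1=0 J2=0
add link → L=3 J1=0 J2=0
C@1,0 dof=2 J2 → L=3 J1=0 J2=1
add link → L=4 J1=0 J2=1
PS@2,0 dof=2 J2 → L=4 J1=0 J2=2
add link → L=5 J1=0 J2=2
PS@3,1 dof=2 J2 → L=5 J1=0 J2=3
add link → L=6 J1=0 J2=3
P@5,4 dof=1 J1 → L=6 J1=1 J2=3
add link → L=7 J1=1 J2=3
C@6,0 dof=2 J2 → L=7 J1=1 J2=4
R@5,6 dof=1 J1 → L=7 J1=2 J2=4
P@4,2 dof=1 J1 → L=7 J1=3 J2=4
add link → L=8 J1=3 J2=4
P@4,7 dof=1 J1 → L=8 J1=4 J2=4
R@3,6 dof=1 J1 → L=8 J1=5 J2=4
P@7,0 dof=1 J1 → L=8 J1=6 J2=4
C@7,5 dof=2 J2 → L=8 J1=6 J2=5
M=3(L−1)−2J1−J2=3·7−2·6−5=4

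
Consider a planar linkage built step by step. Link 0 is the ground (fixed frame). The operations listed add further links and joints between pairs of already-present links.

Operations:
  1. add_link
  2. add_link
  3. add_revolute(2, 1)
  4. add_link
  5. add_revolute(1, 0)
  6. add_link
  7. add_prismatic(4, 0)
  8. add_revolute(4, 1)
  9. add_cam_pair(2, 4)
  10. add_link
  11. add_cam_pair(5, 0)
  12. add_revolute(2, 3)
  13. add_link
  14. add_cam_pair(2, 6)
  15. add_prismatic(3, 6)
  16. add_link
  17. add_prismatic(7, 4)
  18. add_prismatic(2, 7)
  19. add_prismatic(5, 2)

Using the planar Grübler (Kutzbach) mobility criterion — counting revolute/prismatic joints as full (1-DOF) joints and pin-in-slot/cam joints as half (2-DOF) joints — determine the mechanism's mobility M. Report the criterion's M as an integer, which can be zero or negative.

M = 0

L=1 J1=0 J2=0
add link → L=2 J1=0 J2=0
add link → L=3 J1=0 J2=0
R@2,1 dof=1 J1 → L=3 J1=1 J2=0
add link → L=4 J1=1 J2=0
R@1,0 dof=1 J1 → L=4 J1=2 J2=0
add link → L=5 J1=2 J2=0
P@4,0 dof=1 J1 → L=5 J1=3 J2=0
R@4,1 dof=1 J1 → L=5 J1=4 J2=0
C@2,4 dof=2 J2 → L=5 J1=4 J2=1
add link → L=6 J1=4 J2=1
C@5,0 dof=2 J2 → L=6 J1=4 J2=2
R@2,3 dof=1 J1 → L=6 J1=5 J2=2
add link → L=7 J1=5 J2=2
C@2,6 dof=2 J2 → L=7 J1=5 J2=3
P@3,6 dof=1 J1 → L=7 J1=6 J2=3
add link → L=8 J1=6 J2=3
P@7,4 dof=1 J1 → L=8 J1=7 J2=3
P@2,7 dof=1 J1 → L=8 J1=8 J2=3
P@5,2 dof=1 J1 → L=8 J1=9 J2=3
M=3(L−1)−2J1−J2=3·7−2·9−3=0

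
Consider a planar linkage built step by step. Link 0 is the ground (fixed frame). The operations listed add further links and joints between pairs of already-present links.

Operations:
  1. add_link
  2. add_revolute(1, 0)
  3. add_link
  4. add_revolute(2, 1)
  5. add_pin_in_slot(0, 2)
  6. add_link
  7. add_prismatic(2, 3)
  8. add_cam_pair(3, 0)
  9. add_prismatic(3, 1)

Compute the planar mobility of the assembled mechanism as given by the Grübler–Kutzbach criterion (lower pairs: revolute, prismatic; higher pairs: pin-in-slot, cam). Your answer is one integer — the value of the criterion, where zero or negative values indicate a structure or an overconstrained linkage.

L=1 J1=0 J2=0
add link → L=2 J1=0 J2=0
R@1,0 dof=1 J1 → L=2 J1=1 J2=0
add link → L=3 J1=1 J2=0
R@2,1 dof=1 J1 → L=3 J1=2 J2=0
PS@0,2 dof=2 J2 → L=3 J1=2 J2=1
add link → L=4 J1=2 J2=1
P@2,3 dof=1 J1 → L=4 J1=3 J2=1
C@3,0 dof=2 J2 → L=4 J1=3 J2=2
P@3,1 dof=1 J1 → L=4 J1=4 J2=2
M=3(L−1)−2J1−J2=3·3−2·4−2=-1

M = -1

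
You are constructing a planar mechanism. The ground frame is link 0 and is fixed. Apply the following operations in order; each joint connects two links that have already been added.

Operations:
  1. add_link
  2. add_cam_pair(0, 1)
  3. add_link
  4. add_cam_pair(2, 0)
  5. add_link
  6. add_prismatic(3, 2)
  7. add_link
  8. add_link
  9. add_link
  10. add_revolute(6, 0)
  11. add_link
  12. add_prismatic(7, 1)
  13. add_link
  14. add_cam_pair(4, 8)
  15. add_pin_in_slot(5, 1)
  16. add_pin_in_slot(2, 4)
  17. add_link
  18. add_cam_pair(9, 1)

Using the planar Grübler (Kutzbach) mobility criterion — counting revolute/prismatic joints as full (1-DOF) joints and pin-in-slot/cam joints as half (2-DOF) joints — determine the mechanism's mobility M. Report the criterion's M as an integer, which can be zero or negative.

M = 15

ground; <1,0,0>
#1 <2,0,0>
C:0↔1 J2 <2,0,1>
#2 <3,0,1>
C:2↔0 J2 <3,0,2>
#3 <4,0,2>
P:3↔2 J1 <4,1,2>
#4 <5,1,2>
#5 <6,1,2>
#6 <7,1,2>
R:6↔0 J1 <7,2,2>
#7 <8,2,2>
P:7↔1 J1 <8,3,2>
#8 <9,3,2>
C:4↔8 J2 <9,3,3>
PS:5↔1 J2 <9,3,4>
PS:2↔4 J2 <9,3,5>
#9 <10,3,5>
C:9↔1 J2 <10,3,6>
3×9 − 2×3 − 1×6 = 15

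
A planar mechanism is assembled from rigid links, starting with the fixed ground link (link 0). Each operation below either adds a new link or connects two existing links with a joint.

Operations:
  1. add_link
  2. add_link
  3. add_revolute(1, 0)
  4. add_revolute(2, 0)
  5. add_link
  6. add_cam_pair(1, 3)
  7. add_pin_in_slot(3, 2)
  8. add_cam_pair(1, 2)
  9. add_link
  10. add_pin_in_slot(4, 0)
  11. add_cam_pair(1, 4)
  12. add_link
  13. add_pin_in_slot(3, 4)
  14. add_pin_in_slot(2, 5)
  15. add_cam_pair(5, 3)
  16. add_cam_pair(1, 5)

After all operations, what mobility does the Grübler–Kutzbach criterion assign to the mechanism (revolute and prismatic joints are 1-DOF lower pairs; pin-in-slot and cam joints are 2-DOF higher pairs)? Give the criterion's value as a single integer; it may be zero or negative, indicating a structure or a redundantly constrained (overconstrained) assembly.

M = 2

(L,J1,J2)=(1,0,0); link0 fixed
link1: (2,0,0)
link2: (3,0,0)
R 1-0 [J1]: (3,1,0)
R 2-0 [J1]: (3,2,0)
link3: (4,2,0)
C 1-3 [J2]: (4,2,1)
PS 3-2 [J2]: (4,2,2)
C 1-2 [J2]: (4,2,3)
link4: (5,2,3)
PS 4-0 [J2]: (5,2,4)
C 1-4 [J2]: (5,2,5)
link5: (6,2,5)
PS 3-4 [J2]: (6,2,6)
PS 2-5 [J2]: (6,2,7)
C 5-3 [J2]: (6,2,8)
C 1-5 [J2]: (6,2,9)
Grübler: 3·5 − 2·2 − 9 = 2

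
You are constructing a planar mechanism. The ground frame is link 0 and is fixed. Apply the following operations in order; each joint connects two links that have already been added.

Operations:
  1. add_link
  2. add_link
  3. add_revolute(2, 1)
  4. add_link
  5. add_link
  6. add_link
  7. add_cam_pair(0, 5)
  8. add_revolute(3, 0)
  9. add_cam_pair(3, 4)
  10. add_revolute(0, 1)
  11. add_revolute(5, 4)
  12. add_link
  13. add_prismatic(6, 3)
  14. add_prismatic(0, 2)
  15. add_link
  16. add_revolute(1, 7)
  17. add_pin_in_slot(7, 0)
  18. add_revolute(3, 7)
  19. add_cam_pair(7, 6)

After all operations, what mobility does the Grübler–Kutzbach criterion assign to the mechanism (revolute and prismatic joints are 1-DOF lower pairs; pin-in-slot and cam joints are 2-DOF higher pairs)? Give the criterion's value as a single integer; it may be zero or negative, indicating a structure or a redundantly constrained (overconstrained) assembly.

L=1 J1=0 J2=0
add link → L=2 J1=0 J2=0
add link → L=3 J1=0 J2=0
R@2,1 dof=1 J1 → L=3 J1=1 J2=0
add link → L=4 J1=1 J2=0
add link → L=5 J1=1 J2=0
add link → L=6 J1=1 J2=0
C@0,5 dof=2 J2 → L=6 J1=1 J2=1
R@3,0 dof=1 J1 → L=6 J1=2 J2=1
C@3,4 dof=2 J2 → L=6 J1=2 J2=2
R@0,1 dof=1 J1 → L=6 J1=3 J2=2
R@5,4 dof=1 J1 → L=6 J1=4 J2=2
add link → L=7 J1=4 J2=2
P@6,3 dof=1 J1 → L=7 J1=5 J2=2
P@0,2 dof=1 J1 → L=7 J1=6 J2=2
add link → L=8 J1=6 J2=2
R@1,7 dof=1 J1 → L=8 J1=7 J2=2
PS@7,0 dof=2 J2 → L=8 J1=7 J2=3
R@3,7 dof=1 J1 → L=8 J1=8 J2=3
C@7,6 dof=2 J2 → L=8 J1=8 J2=4
M=3(L−1)−2J1−J2=3·7−2·8−4=1

M = 1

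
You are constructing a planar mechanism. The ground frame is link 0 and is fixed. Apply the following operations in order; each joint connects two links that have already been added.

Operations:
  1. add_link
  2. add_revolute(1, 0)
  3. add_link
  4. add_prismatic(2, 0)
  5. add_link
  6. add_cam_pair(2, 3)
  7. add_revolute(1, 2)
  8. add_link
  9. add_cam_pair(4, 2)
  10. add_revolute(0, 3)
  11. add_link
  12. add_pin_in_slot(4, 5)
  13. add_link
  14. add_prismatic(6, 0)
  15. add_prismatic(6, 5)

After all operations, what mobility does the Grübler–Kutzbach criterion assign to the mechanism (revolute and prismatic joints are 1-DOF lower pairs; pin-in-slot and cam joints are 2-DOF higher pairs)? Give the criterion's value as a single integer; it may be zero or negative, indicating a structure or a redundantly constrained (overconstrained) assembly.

M = 3

link 0 = ground. State L|J1|J2 = 1|0|0
+link1  2|0|0
R(1,0) f=1→J1  2|1|0
+link2  3|1|0
P(2,0) f=1→J1  3|2|0
+link3  4|2|0
C(2,3) f=2→J2  4|2|1
R(1,2) f=1→J1  4|3|1
+link4  5|3|1
C(4,2) f=2→J2  5|3|2
R(0,3) f=1→J1  5|4|2
+link5  6|4|2
PS(4,5) f=2→J2  6|4|3
+link6  7|4|3
P(6,0) f=1→J1  7|5|3
P(6,5) f=1→J1  7|6|3
M = 3(7−1)−2·6−3 = 18−12−3 = 3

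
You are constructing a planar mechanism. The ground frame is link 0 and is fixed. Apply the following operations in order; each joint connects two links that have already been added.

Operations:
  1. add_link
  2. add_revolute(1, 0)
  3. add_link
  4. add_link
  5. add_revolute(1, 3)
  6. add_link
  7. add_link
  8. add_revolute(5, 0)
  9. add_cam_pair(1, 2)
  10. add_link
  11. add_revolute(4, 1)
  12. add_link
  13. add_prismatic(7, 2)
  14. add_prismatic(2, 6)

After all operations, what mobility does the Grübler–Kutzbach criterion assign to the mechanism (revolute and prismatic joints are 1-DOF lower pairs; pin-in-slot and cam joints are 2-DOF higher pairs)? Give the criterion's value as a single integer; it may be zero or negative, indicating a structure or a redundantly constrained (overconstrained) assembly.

ground; <1,0,0>
#1 <2,0,0>
R:1↔0 J1 <2,1,0>
#2 <3,1,0>
#3 <4,1,0>
R:1↔3 J1 <4,2,0>
#4 <5,2,0>
#5 <6,2,0>
R:5↔0 J1 <6,3,0>
C:1↔2 J2 <6,3,1>
#6 <7,3,1>
R:4↔1 J1 <7,4,1>
#7 <8,4,1>
P:7↔2 J1 <8,5,1>
P:2↔6 J1 <8,6,1>
3×7 − 2×6 − 1×1 = 8

M = 8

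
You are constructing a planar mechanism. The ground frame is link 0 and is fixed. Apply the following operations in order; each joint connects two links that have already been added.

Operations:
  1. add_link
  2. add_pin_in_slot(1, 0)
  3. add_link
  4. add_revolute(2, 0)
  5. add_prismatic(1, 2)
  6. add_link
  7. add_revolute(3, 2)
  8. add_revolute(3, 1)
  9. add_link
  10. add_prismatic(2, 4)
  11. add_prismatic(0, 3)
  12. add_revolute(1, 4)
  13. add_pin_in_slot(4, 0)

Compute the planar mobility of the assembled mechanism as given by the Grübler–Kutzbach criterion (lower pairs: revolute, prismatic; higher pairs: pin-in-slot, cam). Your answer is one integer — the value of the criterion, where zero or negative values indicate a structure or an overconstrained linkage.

L=1 J1=0 J2=0
add link → L=2 J1=0 J2=0
PS@1,0 dof=2 J2 → L=2 J1=0 J2=1
add link → L=3 J1=0 J2=1
R@2,0 dof=1 J1 → L=3 J1=1 J2=1
P@1,2 dof=1 J1 → L=3 J1=2 J2=1
add link → L=4 J1=2 J2=1
R@3,2 dof=1 J1 → L=4 J1=3 J2=1
R@3,1 dof=1 J1 → L=4 J1=4 J2=1
add link → L=5 J1=4 J2=1
P@2,4 dof=1 J1 → L=5 J1=5 J2=1
P@0,3 dof=1 J1 → L=5 J1=6 J2=1
R@1,4 dof=1 J1 → L=5 J1=7 J2=1
PS@4,0 dof=2 J2 → L=5 J1=7 J2=2
M=3(L−1)−2J1−J2=3·4−2·7−2=-4

M = -4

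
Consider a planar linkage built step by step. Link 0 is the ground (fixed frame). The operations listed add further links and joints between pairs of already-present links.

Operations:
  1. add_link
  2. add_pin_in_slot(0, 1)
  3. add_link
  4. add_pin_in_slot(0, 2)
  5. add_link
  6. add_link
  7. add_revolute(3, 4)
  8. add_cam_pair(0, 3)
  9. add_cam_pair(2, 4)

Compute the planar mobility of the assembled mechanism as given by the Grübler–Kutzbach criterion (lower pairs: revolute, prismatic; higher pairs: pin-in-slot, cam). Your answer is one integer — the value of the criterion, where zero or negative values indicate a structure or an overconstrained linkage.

M = 6

ground; <1,0,0>
#1 <2,0,0>
PS:0↔1 J2 <2,0,1>
#2 <3,0,1>
PS:0↔2 J2 <3,0,2>
#3 <4,0,2>
#4 <5,0,2>
R:3↔4 J1 <5,1,2>
C:0↔3 J2 <5,1,3>
C:2↔4 J2 <5,1,4>
3×4 − 2×1 − 1×4 = 6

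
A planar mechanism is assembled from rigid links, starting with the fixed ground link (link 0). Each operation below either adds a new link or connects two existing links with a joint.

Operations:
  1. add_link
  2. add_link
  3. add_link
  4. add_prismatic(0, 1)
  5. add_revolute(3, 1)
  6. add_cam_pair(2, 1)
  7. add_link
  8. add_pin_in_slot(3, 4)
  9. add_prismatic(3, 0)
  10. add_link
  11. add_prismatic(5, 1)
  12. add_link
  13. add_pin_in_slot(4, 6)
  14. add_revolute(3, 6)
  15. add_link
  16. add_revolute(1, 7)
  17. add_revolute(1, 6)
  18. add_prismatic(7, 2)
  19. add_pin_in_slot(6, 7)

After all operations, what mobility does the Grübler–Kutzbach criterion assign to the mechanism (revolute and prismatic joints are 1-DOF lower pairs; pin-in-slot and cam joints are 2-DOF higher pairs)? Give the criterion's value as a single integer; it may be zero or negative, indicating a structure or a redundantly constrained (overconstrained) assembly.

M = 1

(L,J1,J2)=(1,0,0); link0 fixed
link1: (2,0,0)
link2: (3,0,0)
link3: (4,0,0)
P 0-1 [J1]: (4,1,0)
R 3-1 [J1]: (4,2,0)
C 2-1 [J2]: (4,2,1)
link4: (5,2,1)
PS 3-4 [J2]: (5,2,2)
P 3-0 [J1]: (5,3,2)
link5: (6,3,2)
P 5-1 [J1]: (6,4,2)
link6: (7,4,2)
PS 4-6 [J2]: (7,4,3)
R 3-6 [J1]: (7,5,3)
link7: (8,5,3)
R 1-7 [J1]: (8,6,3)
R 1-6 [J1]: (8,7,3)
P 7-2 [J1]: (8,8,3)
PS 6-7 [J2]: (8,8,4)
Grübler: 3·7 − 2·8 − 4 = 1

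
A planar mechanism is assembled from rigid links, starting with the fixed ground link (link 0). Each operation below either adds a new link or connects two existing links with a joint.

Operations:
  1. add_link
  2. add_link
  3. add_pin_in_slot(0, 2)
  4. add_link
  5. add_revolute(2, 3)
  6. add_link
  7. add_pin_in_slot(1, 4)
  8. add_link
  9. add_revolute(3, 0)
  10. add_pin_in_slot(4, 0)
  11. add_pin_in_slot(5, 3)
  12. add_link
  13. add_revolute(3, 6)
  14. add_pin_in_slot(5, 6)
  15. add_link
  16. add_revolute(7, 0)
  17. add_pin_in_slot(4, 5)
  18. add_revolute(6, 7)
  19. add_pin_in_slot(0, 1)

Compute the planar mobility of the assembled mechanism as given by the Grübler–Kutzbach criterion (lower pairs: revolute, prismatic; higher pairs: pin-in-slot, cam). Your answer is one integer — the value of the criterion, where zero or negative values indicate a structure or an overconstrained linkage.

M = 4

ground; <1,0,0>
#1 <2,0,0>
#2 <3,0,0>
PS:0↔2 J2 <3,0,1>
#3 <4,0,1>
R:2↔3 J1 <4,1,1>
#4 <5,1,1>
PS:1↔4 J2 <5,1,2>
#5 <6,1,2>
R:3↔0 J1 <6,2,2>
PS:4↔0 J2 <6,2,3>
PS:5↔3 J2 <6,2,4>
#6 <7,2,4>
R:3↔6 J1 <7,3,4>
PS:5↔6 J2 <7,3,5>
#7 <8,3,5>
R:7↔0 J1 <8,4,5>
PS:4↔5 J2 <8,4,6>
R:6↔7 J1 <8,5,6>
PS:0↔1 J2 <8,5,7>
3×7 − 2×5 − 1×7 = 4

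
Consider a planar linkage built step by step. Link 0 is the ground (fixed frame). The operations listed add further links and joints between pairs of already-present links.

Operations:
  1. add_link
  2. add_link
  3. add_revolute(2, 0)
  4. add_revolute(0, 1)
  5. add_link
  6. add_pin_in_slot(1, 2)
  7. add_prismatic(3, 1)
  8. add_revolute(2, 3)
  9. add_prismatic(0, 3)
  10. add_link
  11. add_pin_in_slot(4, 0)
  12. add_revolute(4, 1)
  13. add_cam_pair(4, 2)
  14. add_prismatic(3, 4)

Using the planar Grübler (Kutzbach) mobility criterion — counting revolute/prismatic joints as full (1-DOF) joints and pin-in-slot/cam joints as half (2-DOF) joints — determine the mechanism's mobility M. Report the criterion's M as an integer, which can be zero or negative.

[1;0;0] (link 0 is ground)
L+ [2;0;0]
L+ [3;0;0]
R(2,0)∈J1 [3;1;0]
R(0,1)∈J1 [3;2;0]
L+ [4;2;0]
PS(1,2)∈J2 [4;2;1]
P(3,1)∈J1 [4;3;1]
R(2,3)∈J1 [4;4;1]
P(0,3)∈J1 [4;5;1]
L+ [5;5;1]
PS(4,0)∈J2 [5;5;2]
R(4,1)∈J1 [5;6;2]
C(4,2)∈J2 [5;6;3]
P(3,4)∈J1 [5;7;3]
mobility = 12 − 14 − 3 = -5

M = -5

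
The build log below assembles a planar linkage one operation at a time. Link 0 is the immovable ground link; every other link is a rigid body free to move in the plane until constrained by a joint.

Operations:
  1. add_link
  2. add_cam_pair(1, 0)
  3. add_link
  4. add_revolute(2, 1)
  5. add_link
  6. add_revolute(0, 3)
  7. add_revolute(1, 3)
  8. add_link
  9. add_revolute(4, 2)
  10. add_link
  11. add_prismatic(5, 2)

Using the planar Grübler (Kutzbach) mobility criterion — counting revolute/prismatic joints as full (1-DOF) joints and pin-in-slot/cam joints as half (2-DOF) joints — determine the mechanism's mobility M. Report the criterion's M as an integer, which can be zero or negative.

ground; <1,0,0>
#1 <2,0,0>
C:1↔0 J2 <2,0,1>
#2 <3,0,1>
R:2↔1 J1 <3,1,1>
#3 <4,1,1>
R:0↔3 J1 <4,2,1>
R:1↔3 J1 <4,3,1>
#4 <5,3,1>
R:4↔2 J1 <5,4,1>
#5 <6,4,1>
P:5↔2 J1 <6,5,1>
3×5 − 2×5 − 1×1 = 4

M = 4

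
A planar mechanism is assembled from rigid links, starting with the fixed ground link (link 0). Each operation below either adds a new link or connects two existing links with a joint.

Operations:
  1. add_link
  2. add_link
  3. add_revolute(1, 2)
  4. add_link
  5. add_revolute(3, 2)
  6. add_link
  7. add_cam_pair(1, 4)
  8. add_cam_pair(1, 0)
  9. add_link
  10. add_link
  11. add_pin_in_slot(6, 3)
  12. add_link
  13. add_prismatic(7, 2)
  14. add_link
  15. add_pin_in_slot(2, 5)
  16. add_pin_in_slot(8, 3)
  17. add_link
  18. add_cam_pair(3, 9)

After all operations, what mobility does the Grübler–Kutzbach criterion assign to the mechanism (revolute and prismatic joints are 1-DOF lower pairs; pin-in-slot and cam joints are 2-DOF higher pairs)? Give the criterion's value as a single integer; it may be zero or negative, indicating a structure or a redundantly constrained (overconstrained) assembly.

L=1 J1=0 J2=0
add link → L=2 J1=0 J2=0
add link → L=3 J1=0 J2=0
R@1,2 dof=1 J1 → L=3 J1=1 J2=0
add link → L=4 J1=1 J2=0
R@3,2 dof=1 J1 → L=4 J1=2 J2=0
add link → L=5 J1=2 J2=0
C@1,4 dof=2 J2 → L=5 J1=2 J2=1
C@1,0 dof=2 J2 → L=5 J1=2 J2=2
add link → L=6 J1=2 J2=2
add link → L=7 J1=2 J2=2
PS@6,3 dof=2 J2 → L=7 J1=2 J2=3
add link → L=8 J1=2 J2=3
P@7,2 dof=1 J1 → L=8 J1=3 J2=3
add link → L=9 J1=3 J2=3
PS@2,5 dof=2 J2 → L=9 J1=3 J2=4
PS@8,3 dof=2 J2 → L=9 J1=3 J2=5
add link → L=10 J1=3 J2=5
C@3,9 dof=2 J2 → L=10 J1=3 J2=6
M=3(L−1)−2J1−J2=3·9−2·3−6=15

M = 15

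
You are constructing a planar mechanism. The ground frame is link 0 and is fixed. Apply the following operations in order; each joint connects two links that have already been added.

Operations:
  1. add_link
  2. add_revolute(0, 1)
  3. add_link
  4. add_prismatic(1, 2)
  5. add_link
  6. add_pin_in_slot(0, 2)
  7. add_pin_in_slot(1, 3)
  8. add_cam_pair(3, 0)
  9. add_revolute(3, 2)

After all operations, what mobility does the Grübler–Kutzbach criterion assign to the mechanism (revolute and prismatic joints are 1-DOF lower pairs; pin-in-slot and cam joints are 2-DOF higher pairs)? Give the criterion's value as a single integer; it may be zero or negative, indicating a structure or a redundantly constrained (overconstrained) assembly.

M = 0

[1;0;0] (link 0 is ground)
L+ [2;0;0]
R(0,1)∈J1 [2;1;0]
L+ [3;1;0]
P(1,2)∈J1 [3;2;0]
L+ [4;2;0]
PS(0,2)∈J2 [4;2;1]
PS(1,3)∈J2 [4;2;2]
C(3,0)∈J2 [4;2;3]
R(3,2)∈J1 [4;3;3]
mobility = 9 − 6 − 3 = 0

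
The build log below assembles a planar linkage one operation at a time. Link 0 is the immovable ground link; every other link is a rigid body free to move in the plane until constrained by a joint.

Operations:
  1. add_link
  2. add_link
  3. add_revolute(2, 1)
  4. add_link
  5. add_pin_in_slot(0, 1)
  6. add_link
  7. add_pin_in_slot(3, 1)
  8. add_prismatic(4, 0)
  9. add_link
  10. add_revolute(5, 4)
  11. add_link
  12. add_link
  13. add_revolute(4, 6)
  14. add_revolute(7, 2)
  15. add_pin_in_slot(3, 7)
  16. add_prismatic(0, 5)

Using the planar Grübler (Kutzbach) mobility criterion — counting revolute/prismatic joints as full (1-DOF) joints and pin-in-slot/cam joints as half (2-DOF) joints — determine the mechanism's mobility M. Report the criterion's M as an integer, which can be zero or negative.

[1;0;0] (link 0 is ground)
L+ [2;0;0]
L+ [3;0;0]
R(2,1)∈J1 [3;1;0]
L+ [4;1;0]
PS(0,1)∈J2 [4;1;1]
L+ [5;1;1]
PS(3,1)∈J2 [5;1;2]
P(4,0)∈J1 [5;2;2]
L+ [6;2;2]
R(5,4)∈J1 [6;3;2]
L+ [7;3;2]
L+ [8;3;2]
R(4,6)∈J1 [8;4;2]
R(7,2)∈J1 [8;5;2]
PS(3,7)∈J2 [8;5;3]
P(0,5)∈J1 [8;6;3]
mobility = 21 − 12 − 3 = 6

M = 6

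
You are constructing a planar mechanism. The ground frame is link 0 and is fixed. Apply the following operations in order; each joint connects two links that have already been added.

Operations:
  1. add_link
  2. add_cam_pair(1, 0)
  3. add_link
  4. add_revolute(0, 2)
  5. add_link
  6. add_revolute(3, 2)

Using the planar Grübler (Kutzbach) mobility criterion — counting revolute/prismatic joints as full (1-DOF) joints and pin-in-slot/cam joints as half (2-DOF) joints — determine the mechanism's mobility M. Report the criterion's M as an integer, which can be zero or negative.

M = 4

L=1 J1=0 J2=0
add link → L=2 J1=0 J2=0
C@1,0 dof=2 J2 → L=2 J1=0 J2=1
add link → L=3 J1=0 J2=1
R@0,2 dof=1 J1 → L=3 J1=1 J2=1
add link → L=4 J1=1 J2=1
R@3,2 dof=1 J1 → L=4 J1=2 J2=1
M=3(L−1)−2J1−J2=3·3−2·2−1=4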